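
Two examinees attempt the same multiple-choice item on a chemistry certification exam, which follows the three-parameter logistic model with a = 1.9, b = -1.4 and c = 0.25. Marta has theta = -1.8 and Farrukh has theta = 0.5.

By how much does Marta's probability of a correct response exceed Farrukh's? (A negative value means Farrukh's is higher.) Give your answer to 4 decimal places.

-0.4913

P(theta) = c + (1 − c) · 1 / (1 + exp(−a(theta − b)))
P(Marta) = 0.4890  [exponent -0.7600]
P(Farrukh) = 0.9802  [exponent 3.6100]
Difference = 0.4890 − 0.9802 = -0.4913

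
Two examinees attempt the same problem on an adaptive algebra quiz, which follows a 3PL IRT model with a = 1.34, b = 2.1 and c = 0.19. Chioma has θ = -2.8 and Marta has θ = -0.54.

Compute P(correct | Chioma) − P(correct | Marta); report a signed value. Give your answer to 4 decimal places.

-0.0218

P(θ) = c + (1 − c) · 1 / (1 + exp(−a(θ − b)))
P(Chioma) = 0.1911  [exponent -6.5660]
P(Marta) = 0.2129  [exponent -3.5376]
Difference = 0.1911 − 0.2129 = -0.0218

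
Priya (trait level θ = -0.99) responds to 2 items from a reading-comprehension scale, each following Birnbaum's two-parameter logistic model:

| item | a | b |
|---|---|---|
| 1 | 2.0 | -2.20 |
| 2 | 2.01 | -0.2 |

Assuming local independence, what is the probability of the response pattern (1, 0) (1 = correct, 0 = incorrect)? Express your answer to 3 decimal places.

P(θ) = 1 / (1 + exp(−a(θ − b)))
P_1 = 1/(1+e^{-2.4200}) = 0.9183
P_2 = 1/(1+e^{1.5879}) = 0.1697
L = P_1 × (1−P_2) = 0.9183 × 0.8303 = 0.76252

0.763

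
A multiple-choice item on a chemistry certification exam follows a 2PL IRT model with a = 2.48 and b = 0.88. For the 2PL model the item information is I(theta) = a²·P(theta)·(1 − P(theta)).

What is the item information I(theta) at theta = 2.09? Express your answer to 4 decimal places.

0.2777

P = 1/(1+e^{-3.0008}) = 0.9526
P(1−P) = 0.9526 × 0.0474 = 0.0451
I = a² × P(1−P) = 2.48² × 0.0451 = 0.27765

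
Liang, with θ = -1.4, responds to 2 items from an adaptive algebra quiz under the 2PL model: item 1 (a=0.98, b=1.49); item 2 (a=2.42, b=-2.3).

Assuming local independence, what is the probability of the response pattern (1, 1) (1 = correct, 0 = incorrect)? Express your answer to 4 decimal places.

P(θ) = 1 / (1 + exp(−a(θ − b)))
P_1 = 1/(1+e^{2.8322}) = 0.0556
P_2 = 1/(1+e^{-2.1780}) = 0.8983
L = P_1 × P_2 = 0.0556 × 0.8983 = 0.04995

0.0500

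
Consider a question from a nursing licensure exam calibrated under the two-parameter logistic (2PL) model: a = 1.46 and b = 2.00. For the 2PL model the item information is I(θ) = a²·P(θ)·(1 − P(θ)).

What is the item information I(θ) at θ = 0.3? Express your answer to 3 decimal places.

0.152

P = 1/(1+e^{2.4820}) = 0.0771
P(1−P) = 0.0771 × 0.9229 = 0.0712
I = a² × P(1−P) = 1.46² × 0.0712 = 0.15173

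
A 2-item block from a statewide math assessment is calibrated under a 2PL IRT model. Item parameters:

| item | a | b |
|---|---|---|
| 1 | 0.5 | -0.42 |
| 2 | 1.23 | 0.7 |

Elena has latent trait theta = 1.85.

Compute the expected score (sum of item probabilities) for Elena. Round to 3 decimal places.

P(theta) = 1 / (1 + exp(−a(theta − b)))
P_1 = 1/(1+e^{-1.1350}) = 0.7568
P_2 = 1/(1+e^{-1.4145}) = 0.8045
E[score] = 0.7568 + 0.8045 = 1.5612

1.561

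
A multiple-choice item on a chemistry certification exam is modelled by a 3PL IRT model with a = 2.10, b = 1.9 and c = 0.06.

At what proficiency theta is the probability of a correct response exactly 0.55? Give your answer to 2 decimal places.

1.94

P(theta) = c + (1 − c) · 1 / (1 + exp(−a(theta − b)))
Remove guessing floor: (0.55 − 0.06)/(1 − 0.06) = 0.5213
logit = ln(0.5213/0.4787) = 0.0852
theta = b + logit/(a) = 1.9 + 0.0852/2.1000 = 1.9406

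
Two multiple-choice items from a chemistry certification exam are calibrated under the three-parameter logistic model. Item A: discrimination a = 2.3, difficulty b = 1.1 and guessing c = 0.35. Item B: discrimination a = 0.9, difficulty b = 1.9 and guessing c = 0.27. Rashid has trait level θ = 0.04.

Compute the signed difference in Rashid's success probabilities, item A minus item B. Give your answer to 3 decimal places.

P(θ) = c + (1 − c) · 1 / (1 + exp(−a(θ − b)))
P_A = 0.4022
P_B = 0.3853
P_A − P_B = 0.0169

0.017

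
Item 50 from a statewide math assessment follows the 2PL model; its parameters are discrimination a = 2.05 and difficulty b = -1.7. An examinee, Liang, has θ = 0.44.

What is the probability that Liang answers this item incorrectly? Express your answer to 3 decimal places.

0.012

P(θ) = 1 / (1 + exp(−a(θ − b)))
Exponent: 2.05 × (0.44 − (-1.7)) = 4.3870
1/(1 + e^{-4.3870}) = 0.9877
P(incorrect) = 1 − 0.9877 = 0.0123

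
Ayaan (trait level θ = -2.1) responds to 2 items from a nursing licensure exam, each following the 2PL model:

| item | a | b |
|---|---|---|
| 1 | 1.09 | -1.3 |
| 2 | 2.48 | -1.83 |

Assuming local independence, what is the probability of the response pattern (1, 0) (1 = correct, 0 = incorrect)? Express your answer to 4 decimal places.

0.1950

P(θ) = 1 / (1 + exp(−a(θ − b)))
P_1 = 1/(1+e^{0.8720}) = 0.2948
P_2 = 1/(1+e^{0.6696}) = 0.3386
L = P_1 × (1−P_2) = 0.2948 × 0.6614 = 0.19501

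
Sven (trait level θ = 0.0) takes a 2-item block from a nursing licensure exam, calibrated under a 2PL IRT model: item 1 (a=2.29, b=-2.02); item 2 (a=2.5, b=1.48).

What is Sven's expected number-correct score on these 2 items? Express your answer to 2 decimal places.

P(θ) = 1 / (1 + exp(−a(θ − b)))
P_1 = 1/(1+e^{-4.6258}) = 0.9903
P_2 = 1/(1+e^{3.7000}) = 0.0241
E[score] = 0.9903 + 0.0241 = 1.0144

1.01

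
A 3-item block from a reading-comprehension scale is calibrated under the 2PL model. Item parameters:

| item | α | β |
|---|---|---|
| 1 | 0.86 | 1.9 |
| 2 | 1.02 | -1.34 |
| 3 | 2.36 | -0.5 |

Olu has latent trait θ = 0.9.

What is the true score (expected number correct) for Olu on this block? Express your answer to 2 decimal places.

2.17

P(θ) = 1 / (1 + exp(−α(θ − β)))
P_1 = 1/(1+e^{0.8600}) = 0.2973
P_2 = 1/(1+e^{-2.2848}) = 0.9076
P_3 = 1/(1+e^{-3.3040}) = 0.9646
E[score] = 0.2973 + 0.9076 + 0.9646 = 2.1695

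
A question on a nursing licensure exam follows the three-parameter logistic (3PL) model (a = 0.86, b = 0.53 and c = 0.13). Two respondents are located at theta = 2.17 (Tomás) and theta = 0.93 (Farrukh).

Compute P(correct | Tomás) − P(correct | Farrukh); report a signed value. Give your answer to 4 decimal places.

0.1902

P(theta) = c + (1 − c) · 1 / (1 + exp(−a(theta − b)))
P(Tomás) = 0.8293  [exponent 1.4104]
P(Farrukh) = 0.6391  [exponent 0.3440]
Difference = 0.8293 − 0.6391 = 0.1902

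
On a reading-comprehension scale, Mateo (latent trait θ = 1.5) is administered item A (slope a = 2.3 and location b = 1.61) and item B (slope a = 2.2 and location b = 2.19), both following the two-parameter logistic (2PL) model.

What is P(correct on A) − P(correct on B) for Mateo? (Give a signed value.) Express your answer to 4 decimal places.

P(θ) = 1 / (1 + exp(−a(θ − b)))
P_A = 0.4371
P_B = 0.1798
P_A − P_B = 0.2573

0.2573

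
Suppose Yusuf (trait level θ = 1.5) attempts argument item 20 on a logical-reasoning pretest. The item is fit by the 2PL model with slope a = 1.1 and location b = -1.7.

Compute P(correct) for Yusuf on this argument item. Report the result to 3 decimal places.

P(θ) = 1 / (1 + exp(−a(θ − b)))
Exponent: 1.1 × (1.5 − (-1.7)) = 3.5200
1/(1 + e^{-3.5200}) = 0.9713

0.971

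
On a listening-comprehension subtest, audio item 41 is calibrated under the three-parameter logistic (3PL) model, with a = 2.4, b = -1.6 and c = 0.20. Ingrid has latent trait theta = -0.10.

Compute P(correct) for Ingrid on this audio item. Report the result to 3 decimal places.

P(theta) = c + (1 − c) · 1 / (1 + exp(−a(theta − b)))
Exponent: 2.4 × (-0.10 − (-1.6)) = 3.6000
1/(1 + e^{-3.6000}) = 0.9734
P = 0.20 + 0.80 × 0.9734 = 0.9787

0.979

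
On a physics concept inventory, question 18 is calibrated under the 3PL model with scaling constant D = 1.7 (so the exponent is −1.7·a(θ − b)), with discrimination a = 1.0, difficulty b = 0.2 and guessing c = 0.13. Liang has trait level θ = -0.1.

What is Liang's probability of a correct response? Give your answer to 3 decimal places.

P(θ) = c + (1 − c) · 1 / (1 + exp(−D·a(θ − b)))
Exponent: 1.7 × 1.0 × (-0.1 − 0.2) = -0.5100
1/(1 + e^{0.5100}) = 0.3752
P = 0.13 + 0.87 × 0.3752 = 0.4564

0.456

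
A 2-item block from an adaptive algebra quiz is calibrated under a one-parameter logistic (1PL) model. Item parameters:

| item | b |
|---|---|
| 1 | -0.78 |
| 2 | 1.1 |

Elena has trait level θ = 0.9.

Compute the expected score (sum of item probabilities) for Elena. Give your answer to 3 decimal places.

1.293

P(θ) = 1 / (1 + exp(−(θ − b)))
P_1 = 1/(1+e^{-1.6800}) = 0.8429
P_2 = 1/(1+e^{0.2000}) = 0.4502
E[score] = 0.8429 + 0.4502 = 1.2931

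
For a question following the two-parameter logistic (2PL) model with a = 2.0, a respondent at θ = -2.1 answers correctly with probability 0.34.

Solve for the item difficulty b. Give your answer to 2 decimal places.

-1.77

P(θ) = 1 / (1 + exp(−a(θ − b)))
logit(0.34) = ln(0.34/0.66) = -0.6633
b = θ − logit/(a) = -2.1 − (-0.6633)/2.0000 = -1.7684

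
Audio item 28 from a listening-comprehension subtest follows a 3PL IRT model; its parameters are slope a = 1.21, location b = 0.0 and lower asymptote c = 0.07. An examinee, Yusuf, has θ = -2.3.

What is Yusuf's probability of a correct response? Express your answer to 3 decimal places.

P(θ) = c + (1 − c) · 1 / (1 + exp(−a(θ − b)))
Exponent: 1.21 × (-2.3 − 0.0) = -2.7830
1/(1 + e^{2.7830}) = 0.0582
P = 0.07 + 0.93 × 0.0582 = 0.1242

0.124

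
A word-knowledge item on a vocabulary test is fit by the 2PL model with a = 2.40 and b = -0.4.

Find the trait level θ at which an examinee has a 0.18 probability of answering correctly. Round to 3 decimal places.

-1.032

P(θ) = 1 / (1 + exp(−a(θ − b)))
logit = ln(0.1800/0.8200) = -1.5163
θ = b + logit/(a) = -0.4 + (-1.5163)/2.4000 = -1.0318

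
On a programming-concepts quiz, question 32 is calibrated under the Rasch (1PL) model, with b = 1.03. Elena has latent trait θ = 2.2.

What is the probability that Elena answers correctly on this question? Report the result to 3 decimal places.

0.763

P(θ) = 1 / (1 + exp(−(θ − b)))
Exponent: (2.2 − 1.03) = 1.1700
1/(1 + e^{-1.1700}) = 0.7631
P = 0.7631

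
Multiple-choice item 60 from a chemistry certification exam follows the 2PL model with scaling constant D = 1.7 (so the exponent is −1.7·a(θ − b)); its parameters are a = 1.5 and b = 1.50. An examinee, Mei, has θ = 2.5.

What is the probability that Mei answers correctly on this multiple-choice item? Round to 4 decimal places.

0.9276

P(θ) = 1 / (1 + exp(−D·a(θ − b)))
Exponent: 1.7 × 1.5 × (2.5 − 1.50) = 2.5500
1/(1 + e^{-2.5500}) = 0.9276
P = 0.9276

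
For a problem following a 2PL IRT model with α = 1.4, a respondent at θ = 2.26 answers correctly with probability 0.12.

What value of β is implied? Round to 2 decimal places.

3.68

P(θ) = 1 / (1 + exp(−α(θ − β)))
logit(0.12) = ln(0.12/0.88) = -1.9924
β = θ − logit/(α) = 2.26 − (-1.9924)/1.4000 = 3.6832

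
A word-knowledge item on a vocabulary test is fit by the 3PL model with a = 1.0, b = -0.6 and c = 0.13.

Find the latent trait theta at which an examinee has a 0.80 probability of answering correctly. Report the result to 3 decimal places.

0.609

P(theta) = c + (1 − c) · 1 / (1 + exp(−a(theta − b)))
Remove guessing floor: (0.80 − 0.13)/(1 − 0.13) = 0.7701
logit = ln(0.7701/0.2299) = 1.2090
theta = b + logit/(a) = -0.6 + 1.2090/1.0000 = 0.6090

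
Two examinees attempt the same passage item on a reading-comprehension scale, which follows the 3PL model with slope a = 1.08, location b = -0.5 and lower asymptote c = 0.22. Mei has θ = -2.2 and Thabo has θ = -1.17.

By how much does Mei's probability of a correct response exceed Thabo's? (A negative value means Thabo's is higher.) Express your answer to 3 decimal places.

-0.147

P(θ) = c + (1 − c) · 1 / (1 + exp(−a(θ − b)))
P(Mei) = 0.3273  [exponent -1.8360]
P(Thabo) = 0.4747  [exponent -0.7236]
Difference = 0.3273 − 0.4747 = -0.1475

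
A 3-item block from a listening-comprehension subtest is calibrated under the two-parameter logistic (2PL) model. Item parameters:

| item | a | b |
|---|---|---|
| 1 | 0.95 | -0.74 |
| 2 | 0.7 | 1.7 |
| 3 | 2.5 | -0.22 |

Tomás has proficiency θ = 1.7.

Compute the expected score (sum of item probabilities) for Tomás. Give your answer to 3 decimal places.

2.402

P(θ) = 1 / (1 + exp(−a(θ − b)))
P_1 = 1/(1+e^{-2.3180}) = 0.9104
P_2 = 1/(1+e^{0.0000}) = 0.5000
P_3 = 1/(1+e^{-4.8000}) = 0.9918
E[score] = 0.9104 + 0.5000 + 0.9918 = 2.4022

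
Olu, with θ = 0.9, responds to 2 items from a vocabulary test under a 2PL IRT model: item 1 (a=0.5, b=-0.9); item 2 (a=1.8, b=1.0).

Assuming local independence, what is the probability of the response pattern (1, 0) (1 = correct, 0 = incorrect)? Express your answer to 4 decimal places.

P(θ) = 1 / (1 + exp(−a(θ − b)))
P_1 = 1/(1+e^{-0.9000}) = 0.7109
P_2 = 1/(1+e^{0.1800}) = 0.4551
L = P_1 × (1−P_2) = 0.7109 × 0.5449 = 0.38738

0.3874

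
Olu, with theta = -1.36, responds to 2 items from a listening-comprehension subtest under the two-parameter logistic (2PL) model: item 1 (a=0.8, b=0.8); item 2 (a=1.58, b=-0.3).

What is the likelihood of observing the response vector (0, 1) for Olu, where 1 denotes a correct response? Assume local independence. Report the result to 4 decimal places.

0.1340

P(theta) = 1 / (1 + exp(−a(theta − b)))
P_1 = 1/(1+e^{1.7280}) = 0.1508
P_2 = 1/(1+e^{1.6748}) = 0.1578
L = (1−P_1) × P_2 = 0.8492 × 0.1578 = 0.13398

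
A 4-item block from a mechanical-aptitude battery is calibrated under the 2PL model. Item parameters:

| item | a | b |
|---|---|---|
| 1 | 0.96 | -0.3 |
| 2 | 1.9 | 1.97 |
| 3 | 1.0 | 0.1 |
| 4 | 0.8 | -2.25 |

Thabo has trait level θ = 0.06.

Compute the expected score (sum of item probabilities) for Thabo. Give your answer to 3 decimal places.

P(θ) = 1 / (1 + exp(−a(θ − b)))
P_1 = 1/(1+e^{-0.3456}) = 0.5856
P_2 = 1/(1+e^{3.6290}) = 0.0259
P_3 = 1/(1+e^{0.0400}) = 0.4900
P_4 = 1/(1+e^{-1.8480}) = 0.8639
E[score] = 0.5856 + 0.0259 + 0.4900 + 0.8639 = 1.9653

1.965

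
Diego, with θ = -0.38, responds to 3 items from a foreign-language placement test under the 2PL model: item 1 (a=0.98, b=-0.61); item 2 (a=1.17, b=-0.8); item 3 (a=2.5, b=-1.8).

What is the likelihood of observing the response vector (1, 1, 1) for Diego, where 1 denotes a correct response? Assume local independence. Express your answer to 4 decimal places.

0.3354

P(θ) = 1 / (1 + exp(−a(θ − b)))
P_1 = 1/(1+e^{-0.2254}) = 0.5561
P_2 = 1/(1+e^{-0.4914}) = 0.6204
P_3 = 1/(1+e^{-3.5500}) = 0.9721
L = P_1 × P_2 × P_3 = 0.5561 × 0.6204 × 0.9721 = 0.33540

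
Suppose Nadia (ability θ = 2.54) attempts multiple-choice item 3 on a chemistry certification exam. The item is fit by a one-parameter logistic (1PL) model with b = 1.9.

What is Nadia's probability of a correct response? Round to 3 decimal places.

0.655

P(θ) = 1 / (1 + exp(−(θ − b)))
Exponent: (2.54 − 1.9) = 0.6400
1/(1 + e^{-0.6400}) = 0.6548
P = 0.6548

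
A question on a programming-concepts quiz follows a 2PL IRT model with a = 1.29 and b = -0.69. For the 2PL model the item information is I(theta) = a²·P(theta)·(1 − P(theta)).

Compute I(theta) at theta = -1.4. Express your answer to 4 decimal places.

P = 1/(1+e^{0.9159}) = 0.2858
P(1−P) = 0.2858 × 0.7142 = 0.2041
I = a² × P(1−P) = 1.29² × 0.2041 = 0.33967

0.3397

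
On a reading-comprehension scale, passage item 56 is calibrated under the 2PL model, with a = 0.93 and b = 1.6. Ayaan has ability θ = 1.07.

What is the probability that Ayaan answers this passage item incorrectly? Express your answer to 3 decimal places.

0.621

P(θ) = 1 / (1 + exp(−a(θ − b)))
Exponent: 0.93 × (1.07 − 1.6) = -0.4929
1/(1 + e^{0.4929}) = 0.3792
P(incorrect) = 1 − 0.3792 = 0.6208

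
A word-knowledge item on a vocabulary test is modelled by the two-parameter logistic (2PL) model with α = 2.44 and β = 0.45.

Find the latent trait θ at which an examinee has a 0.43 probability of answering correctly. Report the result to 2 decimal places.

P(θ) = 1 / (1 + exp(−α(θ − β)))
logit = ln(0.4300/0.5700) = -0.2819
θ = β + logit/(α) = 0.45 + (-0.2819)/2.4400 = 0.3345

0.33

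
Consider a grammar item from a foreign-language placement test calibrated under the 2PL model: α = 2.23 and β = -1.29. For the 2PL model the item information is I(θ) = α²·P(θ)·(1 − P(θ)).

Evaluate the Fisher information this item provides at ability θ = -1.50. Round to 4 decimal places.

P = 1/(1+e^{0.4683}) = 0.3850
P(1−P) = 0.3850 × 0.6150 = 0.2368
I = α² × P(1−P) = 2.23² × 0.2368 = 1.17748

1.1775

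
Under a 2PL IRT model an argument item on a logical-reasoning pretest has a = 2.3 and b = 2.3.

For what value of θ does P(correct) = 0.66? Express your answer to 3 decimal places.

2.588

P(θ) = 1 / (1 + exp(−a(θ − b)))
logit = ln(0.6600/0.3400) = 0.6633
θ = b + logit/(a) = 2.3 + 0.6633/2.3000 = 2.5884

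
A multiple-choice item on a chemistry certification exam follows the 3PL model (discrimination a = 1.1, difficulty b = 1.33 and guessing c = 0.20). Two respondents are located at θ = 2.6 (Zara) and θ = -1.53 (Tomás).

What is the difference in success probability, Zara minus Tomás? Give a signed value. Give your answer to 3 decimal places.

P(θ) = c + (1 − c) · 1 / (1 + exp(−a(θ − b)))
P(Zara) = 0.8414  [exponent 1.3970]
P(Tomás) = 0.2330  [exponent -3.1460]
Difference = 0.8414 − 0.2330 = 0.6084

0.608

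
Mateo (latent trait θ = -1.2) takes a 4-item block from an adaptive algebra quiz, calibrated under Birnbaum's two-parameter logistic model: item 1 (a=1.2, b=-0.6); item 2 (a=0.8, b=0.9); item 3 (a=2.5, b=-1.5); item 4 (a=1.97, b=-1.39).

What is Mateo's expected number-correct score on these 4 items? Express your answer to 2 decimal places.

1.76

P(θ) = 1 / (1 + exp(−a(θ − b)))
P_1 = 1/(1+e^{0.7200}) = 0.3274
P_2 = 1/(1+e^{1.6800}) = 0.1571
P_3 = 1/(1+e^{-0.7500}) = 0.6792
P_4 = 1/(1+e^{-0.3743}) = 0.5925
E[score] = 0.3274 + 0.1571 + 0.6792 + 0.5925 = 1.7562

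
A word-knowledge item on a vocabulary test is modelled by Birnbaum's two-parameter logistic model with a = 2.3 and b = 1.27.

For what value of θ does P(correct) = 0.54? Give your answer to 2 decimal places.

1.34

P(θ) = 1 / (1 + exp(−a(θ − b)))
logit = ln(0.5400/0.4600) = 0.1603
θ = b + logit/(a) = 1.27 + 0.1603/2.3000 = 1.3397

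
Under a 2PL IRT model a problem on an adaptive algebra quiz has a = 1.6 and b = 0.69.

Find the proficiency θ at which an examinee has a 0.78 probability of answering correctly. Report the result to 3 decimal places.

1.481

P(θ) = 1 / (1 + exp(−a(θ − b)))
logit = ln(0.7800/0.2200) = 1.2657
θ = b + logit/(a) = 0.69 + 1.2657/1.6000 = 1.4810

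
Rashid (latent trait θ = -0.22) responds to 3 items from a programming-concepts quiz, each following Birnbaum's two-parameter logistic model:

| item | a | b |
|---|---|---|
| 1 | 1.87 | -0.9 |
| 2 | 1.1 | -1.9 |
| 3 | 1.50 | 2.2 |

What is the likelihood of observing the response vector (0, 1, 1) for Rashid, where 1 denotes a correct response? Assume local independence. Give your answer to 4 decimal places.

P(θ) = 1 / (1 + exp(−a(θ − b)))
P_1 = 1/(1+e^{-1.2716}) = 0.7810
P_2 = 1/(1+e^{-1.8480}) = 0.8639
P_3 = 1/(1+e^{3.6300}) = 0.0258
L = (1−P_1) × P_2 × P_3 = 0.2190 × 0.8639 × 0.0258 = 0.00489

0.0049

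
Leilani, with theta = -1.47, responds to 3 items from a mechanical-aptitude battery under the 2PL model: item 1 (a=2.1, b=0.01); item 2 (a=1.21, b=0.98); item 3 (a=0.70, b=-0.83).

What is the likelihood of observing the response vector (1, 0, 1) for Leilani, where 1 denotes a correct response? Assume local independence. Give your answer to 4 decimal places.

P(theta) = 1 / (1 + exp(−a(theta − b)))
P_1 = 1/(1+e^{3.1080}) = 0.0428
P_2 = 1/(1+e^{2.9645}) = 0.0491
P_3 = 1/(1+e^{0.4480}) = 0.3898
L = P_1 × (1−P_2) × P_3 = 0.0428 × 0.9509 × 0.3898 = 0.01586

0.0159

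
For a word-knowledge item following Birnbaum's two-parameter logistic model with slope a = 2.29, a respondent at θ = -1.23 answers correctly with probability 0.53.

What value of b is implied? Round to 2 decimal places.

P(θ) = 1 / (1 + exp(−a(θ − b)))
logit(0.53) = ln(0.53/0.47) = 0.1201
b = θ − logit/(a) = -1.23 − 0.1201/2.2900 = -1.2825

-1.28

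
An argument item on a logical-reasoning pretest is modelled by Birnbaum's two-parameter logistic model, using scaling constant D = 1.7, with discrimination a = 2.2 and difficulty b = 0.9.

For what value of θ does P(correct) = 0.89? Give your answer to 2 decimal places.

P(θ) = 1 / (1 + exp(−D·a(θ − b)))
logit = ln(0.8900/0.1100) = 2.0907
θ = b + logit/(1.7·a) = 0.9 + 2.0907/3.7400 = 1.4590

1.46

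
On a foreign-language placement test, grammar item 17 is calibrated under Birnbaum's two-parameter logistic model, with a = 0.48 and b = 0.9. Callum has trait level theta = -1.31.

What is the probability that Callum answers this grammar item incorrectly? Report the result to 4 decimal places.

P(theta) = 1 / (1 + exp(−a(theta − b)))
Exponent: 0.48 × (-1.31 − 0.9) = -1.0608
1/(1 + e^{1.0608}) = 0.2572
P(incorrect) = 1 − 0.2572 = 0.7428

0.7428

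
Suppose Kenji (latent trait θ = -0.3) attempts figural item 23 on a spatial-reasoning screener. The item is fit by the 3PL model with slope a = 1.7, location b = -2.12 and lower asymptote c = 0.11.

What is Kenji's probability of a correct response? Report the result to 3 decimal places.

0.961

P(θ) = c + (1 − c) · 1 / (1 + exp(−a(θ − b)))
Exponent: 1.7 × (-0.3 − (-2.12)) = 3.0940
1/(1 + e^{-3.0940}) = 0.9566
P = 0.11 + 0.89 × 0.9566 = 0.9614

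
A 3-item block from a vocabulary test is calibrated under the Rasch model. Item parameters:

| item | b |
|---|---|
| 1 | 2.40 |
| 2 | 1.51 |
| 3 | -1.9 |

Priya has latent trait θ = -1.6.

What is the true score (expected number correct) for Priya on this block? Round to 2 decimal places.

0.64

P(θ) = 1 / (1 + exp(−(θ − b)))
P_1 = 1/(1+e^{4.0000}) = 0.0180
P_2 = 1/(1+e^{3.1100}) = 0.0427
P_3 = 1/(1+e^{-0.3000}) = 0.5744
E[score] = 0.0180 + 0.0427 + 0.5744 = 0.6351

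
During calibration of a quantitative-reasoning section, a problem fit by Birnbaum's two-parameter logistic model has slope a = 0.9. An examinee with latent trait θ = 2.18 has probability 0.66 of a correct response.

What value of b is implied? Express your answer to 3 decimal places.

P(θ) = 1 / (1 + exp(−a(θ − b)))
logit(0.66) = ln(0.66/0.34) = 0.6633
b = θ − logit/(a) = 2.18 − 0.6633/0.9000 = 1.4430

1.443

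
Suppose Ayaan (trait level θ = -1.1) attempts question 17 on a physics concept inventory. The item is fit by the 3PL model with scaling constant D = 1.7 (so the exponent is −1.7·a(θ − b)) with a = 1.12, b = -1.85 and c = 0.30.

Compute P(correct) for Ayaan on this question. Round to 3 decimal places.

P(θ) = c + (1 − c) · 1 / (1 + exp(−D·a(θ − b)))
Exponent: 1.7 × 1.12 × (-1.1 − (-1.85)) = 1.4280
1/(1 + e^{-1.4280}) = 0.8066
P = 0.30 + 0.70 × 0.8066 = 0.8646

0.865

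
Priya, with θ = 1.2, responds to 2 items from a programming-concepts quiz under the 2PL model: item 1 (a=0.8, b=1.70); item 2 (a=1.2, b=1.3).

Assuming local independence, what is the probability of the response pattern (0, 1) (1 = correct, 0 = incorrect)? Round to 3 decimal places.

0.281

P(θ) = 1 / (1 + exp(−a(θ − b)))
P_1 = 1/(1+e^{0.4000}) = 0.4013
P_2 = 1/(1+e^{0.1200}) = 0.4700
L = (1−P_1) × P_2 = 0.5987 × 0.4700 = 0.28140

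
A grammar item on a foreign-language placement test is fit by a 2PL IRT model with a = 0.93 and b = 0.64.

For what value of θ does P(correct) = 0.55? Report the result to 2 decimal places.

P(θ) = 1 / (1 + exp(−a(θ − b)))
logit = ln(0.5500/0.4500) = 0.2007
θ = b + logit/(a) = 0.64 + 0.2007/0.9300 = 0.8558

0.86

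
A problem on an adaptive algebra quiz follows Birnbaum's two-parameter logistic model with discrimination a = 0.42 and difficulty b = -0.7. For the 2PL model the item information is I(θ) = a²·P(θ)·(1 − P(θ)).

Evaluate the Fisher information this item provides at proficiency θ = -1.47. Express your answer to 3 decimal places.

0.043

P = 1/(1+e^{0.3234}) = 0.4198
P(1−P) = 0.4198 × 0.5802 = 0.2436
I = a² × P(1−P) = 0.42² × 0.2436 = 0.04297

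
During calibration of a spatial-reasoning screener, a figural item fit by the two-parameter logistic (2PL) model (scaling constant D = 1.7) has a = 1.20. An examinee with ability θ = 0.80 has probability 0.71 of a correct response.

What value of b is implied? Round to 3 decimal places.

P(θ) = 1 / (1 + exp(−D·a(θ − b)))
logit(0.71) = ln(0.71/0.29) = 0.8954
b = θ − logit/(1.7·a) = 0.80 − 0.8954/2.0400 = 0.3611

0.361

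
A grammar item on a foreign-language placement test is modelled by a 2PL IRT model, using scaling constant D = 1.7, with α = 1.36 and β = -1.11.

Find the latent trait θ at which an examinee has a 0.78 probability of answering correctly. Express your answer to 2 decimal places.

-0.56

P(θ) = 1 / (1 + exp(−D·α(θ − β)))
logit = ln(0.7800/0.2200) = 1.2657
θ = β + logit/(1.7·α) = -1.11 + 1.2657/2.3120 = -0.5626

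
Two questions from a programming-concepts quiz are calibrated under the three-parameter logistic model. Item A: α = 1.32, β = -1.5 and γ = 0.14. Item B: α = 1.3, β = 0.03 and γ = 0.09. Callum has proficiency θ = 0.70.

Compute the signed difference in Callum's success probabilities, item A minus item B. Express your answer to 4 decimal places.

0.2238

P(θ) = γ + (1 − γ) · 1 / (1 + exp(−α(θ − β)))
P_A = 0.9553
P_B = 0.7315
P_A − P_B = 0.2238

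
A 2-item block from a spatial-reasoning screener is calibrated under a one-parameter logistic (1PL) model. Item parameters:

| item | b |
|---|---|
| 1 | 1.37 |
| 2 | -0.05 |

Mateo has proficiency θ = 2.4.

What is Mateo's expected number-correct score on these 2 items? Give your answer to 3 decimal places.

P(θ) = 1 / (1 + exp(−(θ − b)))
P_1 = 1/(1+e^{-1.0300}) = 0.7369
P_2 = 1/(1+e^{-2.4500}) = 0.9206
E[score] = 0.7369 + 0.9206 = 1.6575

1.657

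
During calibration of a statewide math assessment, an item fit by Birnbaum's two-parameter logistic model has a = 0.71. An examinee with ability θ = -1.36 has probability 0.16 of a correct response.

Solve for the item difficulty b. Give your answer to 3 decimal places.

0.976

P(θ) = 1 / (1 + exp(−a(θ − b)))
logit(0.16) = ln(0.16/0.84) = -1.6582
b = θ − logit/(a) = -1.36 − (-1.6582)/0.7100 = 0.9755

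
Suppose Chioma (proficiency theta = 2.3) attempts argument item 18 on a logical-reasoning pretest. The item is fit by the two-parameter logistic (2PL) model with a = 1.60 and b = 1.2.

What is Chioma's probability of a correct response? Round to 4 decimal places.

0.8532

P(theta) = 1 / (1 + exp(−a(theta − b)))
Exponent: 1.60 × (2.3 − 1.2) = 1.7600
1/(1 + e^{-1.7600}) = 0.8532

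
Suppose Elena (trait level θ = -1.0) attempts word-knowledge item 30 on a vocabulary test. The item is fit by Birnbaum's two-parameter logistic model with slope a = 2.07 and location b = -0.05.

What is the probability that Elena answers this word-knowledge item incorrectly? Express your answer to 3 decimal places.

P(θ) = 1 / (1 + exp(−a(θ − b)))
Exponent: 2.07 × (-1.0 − (-0.05)) = -1.9665
1/(1 + e^{1.9665}) = 0.1228
P(incorrect) = 1 − 0.1228 = 0.8772

0.877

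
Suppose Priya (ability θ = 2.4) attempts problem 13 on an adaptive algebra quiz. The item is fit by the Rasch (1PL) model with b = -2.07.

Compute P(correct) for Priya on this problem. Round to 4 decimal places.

P(θ) = 1 / (1 + exp(−(θ − b)))
Exponent: (2.4 − (-2.07)) = 4.4700
1/(1 + e^{-4.4700}) = 0.9887
P = 0.9887

0.9887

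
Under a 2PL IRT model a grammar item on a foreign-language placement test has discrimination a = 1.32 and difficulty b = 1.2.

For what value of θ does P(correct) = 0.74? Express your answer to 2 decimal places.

1.99

P(θ) = 1 / (1 + exp(−a(θ − b)))
logit = ln(0.7400/0.2600) = 1.0460
θ = b + logit/(a) = 1.2 + 1.0460/1.3200 = 1.9924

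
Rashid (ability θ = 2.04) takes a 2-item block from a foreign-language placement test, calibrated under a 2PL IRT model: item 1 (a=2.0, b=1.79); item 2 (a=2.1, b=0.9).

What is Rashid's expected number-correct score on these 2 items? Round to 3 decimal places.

P(θ) = 1 / (1 + exp(−a(θ − b)))
P_1 = 1/(1+e^{-0.5000}) = 0.6225
P_2 = 1/(1+e^{-2.3940}) = 0.9164
E[score] = 0.6225 + 0.9164 = 1.5388

1.539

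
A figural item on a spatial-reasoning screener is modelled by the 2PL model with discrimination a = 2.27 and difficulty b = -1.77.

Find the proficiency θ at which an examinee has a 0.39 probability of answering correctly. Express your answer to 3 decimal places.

-1.967

P(θ) = 1 / (1 + exp(−a(θ − b)))
logit = ln(0.3900/0.6100) = -0.4473
θ = b + logit/(a) = -1.77 + (-0.4473)/2.2700 = -1.9671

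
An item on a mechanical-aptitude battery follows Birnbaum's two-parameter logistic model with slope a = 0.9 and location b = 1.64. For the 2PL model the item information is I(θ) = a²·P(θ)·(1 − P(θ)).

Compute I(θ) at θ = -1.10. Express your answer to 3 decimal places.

P = 1/(1+e^{2.4660}) = 0.0783
P(1−P) = 0.0783 × 0.9217 = 0.0721
I = a² × P(1−P) = 0.9² × 0.0721 = 0.05844

0.058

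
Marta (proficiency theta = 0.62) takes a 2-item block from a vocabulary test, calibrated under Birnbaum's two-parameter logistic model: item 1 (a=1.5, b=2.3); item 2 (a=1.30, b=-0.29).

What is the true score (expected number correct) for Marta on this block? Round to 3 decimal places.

0.840

P(theta) = 1 / (1 + exp(−a(theta − b)))
P_1 = 1/(1+e^{2.5200}) = 0.0745
P_2 = 1/(1+e^{-1.1830}) = 0.7655
E[score] = 0.0745 + 0.7655 = 0.8400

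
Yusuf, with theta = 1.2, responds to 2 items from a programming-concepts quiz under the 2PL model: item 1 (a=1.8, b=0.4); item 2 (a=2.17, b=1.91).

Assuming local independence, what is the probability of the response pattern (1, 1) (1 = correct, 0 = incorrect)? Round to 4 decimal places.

0.1426

P(theta) = 1 / (1 + exp(−a(theta − b)))
P_1 = 1/(1+e^{-1.4400}) = 0.8085
P_2 = 1/(1+e^{1.5407}) = 0.1764
L = P_1 × P_2 = 0.8085 × 0.1764 = 0.14264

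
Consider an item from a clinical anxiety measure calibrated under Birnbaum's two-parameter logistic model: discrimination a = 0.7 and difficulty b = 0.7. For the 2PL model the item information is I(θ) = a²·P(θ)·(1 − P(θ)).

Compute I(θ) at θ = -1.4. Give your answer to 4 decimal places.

0.0745

P = 1/(1+e^{1.4700}) = 0.1869
P(1−P) = 0.1869 × 0.8131 = 0.1520
I = a² × P(1−P) = 0.7² × 0.1520 = 0.07448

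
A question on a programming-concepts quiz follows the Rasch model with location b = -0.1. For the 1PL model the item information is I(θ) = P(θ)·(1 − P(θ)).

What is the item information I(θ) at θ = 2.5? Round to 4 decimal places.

P = 1/(1+e^{-2.6000}) = 0.9309
P(1−P) = 0.9309 × 0.0691 = 0.0644
I = P(1−P) = 0.06436

0.0644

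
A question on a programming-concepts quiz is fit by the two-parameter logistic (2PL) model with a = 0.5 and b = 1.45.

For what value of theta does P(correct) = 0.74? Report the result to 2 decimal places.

P(theta) = 1 / (1 + exp(−a(theta − b)))
logit = ln(0.7400/0.2600) = 1.0460
theta = b + logit/(a) = 1.45 + 1.0460/0.5000 = 3.5419

3.54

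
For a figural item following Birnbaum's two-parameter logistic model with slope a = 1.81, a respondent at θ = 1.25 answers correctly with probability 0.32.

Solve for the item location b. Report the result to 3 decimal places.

1.666

P(θ) = 1 / (1 + exp(−a(θ − b)))
logit(0.32) = ln(0.32/0.68) = -0.7538
b = θ − logit/(a) = 1.25 − (-0.7538)/1.8100 = 1.6664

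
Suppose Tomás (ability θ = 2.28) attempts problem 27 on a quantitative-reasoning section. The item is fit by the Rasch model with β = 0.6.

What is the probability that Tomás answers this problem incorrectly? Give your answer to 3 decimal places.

0.157

P(θ) = 1 / (1 + exp(−(θ − β)))
Exponent: (2.28 − 0.6) = 1.6800
1/(1 + e^{-1.6800}) = 0.8429
P = 0.8429
P(incorrect) = 1 − 0.8429 = 0.1571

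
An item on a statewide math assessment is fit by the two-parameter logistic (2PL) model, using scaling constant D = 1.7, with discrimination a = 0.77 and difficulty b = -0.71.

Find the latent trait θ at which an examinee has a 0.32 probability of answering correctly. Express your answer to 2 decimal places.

-1.29

P(θ) = 1 / (1 + exp(−D·a(θ − b)))
logit = ln(0.3200/0.6800) = -0.7538
θ = b + logit/(1.7·a) = -0.71 + (-0.7538)/1.3090 = -1.2858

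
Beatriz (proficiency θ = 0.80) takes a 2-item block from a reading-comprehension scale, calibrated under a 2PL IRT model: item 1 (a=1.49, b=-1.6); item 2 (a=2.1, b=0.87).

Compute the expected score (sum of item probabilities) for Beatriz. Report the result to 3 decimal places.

P(θ) = 1 / (1 + exp(−a(θ − b)))
P_1 = 1/(1+e^{-3.5760}) = 0.9728
P_2 = 1/(1+e^{0.1470}) = 0.4633
E[score] = 0.9728 + 0.4633 = 1.4361

1.436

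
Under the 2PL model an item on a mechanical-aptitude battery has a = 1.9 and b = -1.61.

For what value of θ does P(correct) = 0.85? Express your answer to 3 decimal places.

P(θ) = 1 / (1 + exp(−a(θ − b)))
logit = ln(0.8500/0.1500) = 1.7346
θ = b + logit/(a) = -1.61 + 1.7346/1.9000 = -0.6971

-0.697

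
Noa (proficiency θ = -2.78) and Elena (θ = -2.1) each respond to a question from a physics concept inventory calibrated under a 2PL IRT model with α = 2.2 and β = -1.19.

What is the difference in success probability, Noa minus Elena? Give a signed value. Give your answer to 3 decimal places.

-0.090

P(θ) = 1 / (1 + exp(−α(θ − β)))
P(Noa) = 0.0294  [exponent -3.4980]
P(Elena) = 0.1190  [exponent -2.0020]
Difference = 0.0294 − 0.1190 = -0.0896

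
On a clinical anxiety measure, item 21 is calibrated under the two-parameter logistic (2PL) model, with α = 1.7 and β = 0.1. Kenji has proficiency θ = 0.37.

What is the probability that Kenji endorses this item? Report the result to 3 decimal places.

P(θ) = 1 / (1 + exp(−α(θ − β)))
Exponent: 1.7 × (0.37 − 0.1) = 0.4590
1/(1 + e^{-0.4590}) = 0.6128

0.613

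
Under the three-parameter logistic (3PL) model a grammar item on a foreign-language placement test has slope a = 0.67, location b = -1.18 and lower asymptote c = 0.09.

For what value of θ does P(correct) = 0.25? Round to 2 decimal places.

P(θ) = c + (1 − c) · 1 / (1 + exp(−a(θ − b)))
Remove guessing floor: (0.25 − 0.09)/(1 − 0.09) = 0.1758
logit = ln(0.1758/0.8242) = -1.5449
θ = b + logit/(a) = -1.18 + (-1.5449)/0.6700 = -3.4858

-3.49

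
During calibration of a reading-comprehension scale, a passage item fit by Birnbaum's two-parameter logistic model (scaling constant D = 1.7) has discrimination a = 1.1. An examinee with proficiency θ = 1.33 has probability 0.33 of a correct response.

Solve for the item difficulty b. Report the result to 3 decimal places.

1.709

P(θ) = 1 / (1 + exp(−D·a(θ − b)))
logit(0.33) = ln(0.33/0.67) = -0.7082
b = θ − logit/(1.7·a) = 1.33 − (-0.7082)/1.8700 = 1.7087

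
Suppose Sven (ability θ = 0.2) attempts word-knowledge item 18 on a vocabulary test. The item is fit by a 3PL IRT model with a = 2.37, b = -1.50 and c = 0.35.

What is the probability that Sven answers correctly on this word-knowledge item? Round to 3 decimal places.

0.989

P(θ) = c + (1 − c) · 1 / (1 + exp(−a(θ − b)))
Exponent: 2.37 × (0.2 − (-1.50)) = 4.0290
1/(1 + e^{-4.0290}) = 0.9825
P = 0.35 + 0.65 × 0.9825 = 0.9886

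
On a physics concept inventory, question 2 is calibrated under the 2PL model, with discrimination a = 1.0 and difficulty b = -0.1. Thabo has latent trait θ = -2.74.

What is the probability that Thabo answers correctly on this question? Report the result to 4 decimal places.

P(θ) = 1 / (1 + exp(−a(θ − b)))
Exponent: 1.0 × (-2.74 − (-0.1)) = -2.6400
1/(1 + e^{2.6400}) = 0.0666

0.0666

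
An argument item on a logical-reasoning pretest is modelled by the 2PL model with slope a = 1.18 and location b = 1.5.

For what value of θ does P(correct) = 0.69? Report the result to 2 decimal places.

P(θ) = 1 / (1 + exp(−a(θ − b)))
logit = ln(0.6900/0.3100) = 0.8001
θ = b + logit/(a) = 1.5 + 0.8001/1.1800 = 2.1781

2.18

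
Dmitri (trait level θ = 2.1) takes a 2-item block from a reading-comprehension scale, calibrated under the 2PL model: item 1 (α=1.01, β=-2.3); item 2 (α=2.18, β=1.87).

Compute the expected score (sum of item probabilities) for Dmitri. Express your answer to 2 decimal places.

1.61

P(θ) = 1 / (1 + exp(−α(θ − β)))
P_1 = 1/(1+e^{-4.4440}) = 0.9884
P_2 = 1/(1+e^{-0.5014}) = 0.6228
E[score] = 0.9884 + 0.6228 = 1.6112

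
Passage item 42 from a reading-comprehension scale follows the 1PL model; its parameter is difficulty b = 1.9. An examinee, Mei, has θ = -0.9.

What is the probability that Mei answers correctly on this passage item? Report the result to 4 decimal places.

0.0573

P(θ) = 1 / (1 + exp(−(θ − b)))
Exponent: (-0.9 − 1.9) = -2.8000
1/(1 + e^{2.8000}) = 0.0573
P = 0.0573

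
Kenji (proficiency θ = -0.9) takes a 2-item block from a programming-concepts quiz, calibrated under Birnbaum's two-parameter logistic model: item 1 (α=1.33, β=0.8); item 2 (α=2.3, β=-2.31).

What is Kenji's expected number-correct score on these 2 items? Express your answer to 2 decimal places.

P(θ) = 1 / (1 + exp(−α(θ − β)))
P_1 = 1/(1+e^{2.2610}) = 0.0944
P_2 = 1/(1+e^{-3.2430}) = 0.9624
E[score] = 0.0944 + 0.9624 = 1.0568

1.06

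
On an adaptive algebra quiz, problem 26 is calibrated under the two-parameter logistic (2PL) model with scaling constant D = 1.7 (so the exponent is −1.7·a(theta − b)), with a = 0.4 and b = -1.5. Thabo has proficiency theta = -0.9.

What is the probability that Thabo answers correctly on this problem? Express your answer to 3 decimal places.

0.601

P(theta) = 1 / (1 + exp(−D·a(theta − b)))
Exponent: 1.7 × 0.4 × (-0.9 − (-1.5)) = 0.4080
1/(1 + e^{-0.4080}) = 0.6006
P = 0.6006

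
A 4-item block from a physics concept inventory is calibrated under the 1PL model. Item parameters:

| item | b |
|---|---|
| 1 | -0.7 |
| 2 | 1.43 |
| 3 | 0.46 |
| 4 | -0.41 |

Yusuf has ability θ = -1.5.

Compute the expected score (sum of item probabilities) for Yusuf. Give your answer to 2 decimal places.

P(θ) = 1 / (1 + exp(−(θ − b)))
P_1 = 1/(1+e^{0.8000}) = 0.3100
P_2 = 1/(1+e^{2.9300}) = 0.0507
P_3 = 1/(1+e^{1.9600}) = 0.1235
P_4 = 1/(1+e^{1.0900}) = 0.2516
E[score] = 0.3100 + 0.0507 + 0.1235 + 0.2516 = 0.7358

0.74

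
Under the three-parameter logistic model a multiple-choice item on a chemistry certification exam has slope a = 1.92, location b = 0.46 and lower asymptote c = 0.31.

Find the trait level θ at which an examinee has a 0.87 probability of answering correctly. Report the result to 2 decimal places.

P(θ) = c + (1 − c) · 1 / (1 + exp(−a(θ − b)))
Remove guessing floor: (0.87 − 0.31)/(1 − 0.31) = 0.8116
logit = ln(0.8116/0.1884) = 1.4604
θ = b + logit/(a) = 0.46 + 1.4604/1.9200 = 1.2206

1.22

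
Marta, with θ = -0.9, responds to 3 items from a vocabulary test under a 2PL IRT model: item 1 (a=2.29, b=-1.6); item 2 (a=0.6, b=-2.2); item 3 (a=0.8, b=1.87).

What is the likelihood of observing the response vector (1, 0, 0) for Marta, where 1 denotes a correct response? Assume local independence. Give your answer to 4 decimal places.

0.2359

P(θ) = 1 / (1 + exp(−a(θ − b)))
P_1 = 1/(1+e^{-1.6030}) = 0.8324
P_2 = 1/(1+e^{-0.7800}) = 0.6857
P_3 = 1/(1+e^{2.2160}) = 0.0983
L = P_1 × (1−P_2) × (1−P_3) = 0.8324 × 0.3143 × 0.9017 = 0.23593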